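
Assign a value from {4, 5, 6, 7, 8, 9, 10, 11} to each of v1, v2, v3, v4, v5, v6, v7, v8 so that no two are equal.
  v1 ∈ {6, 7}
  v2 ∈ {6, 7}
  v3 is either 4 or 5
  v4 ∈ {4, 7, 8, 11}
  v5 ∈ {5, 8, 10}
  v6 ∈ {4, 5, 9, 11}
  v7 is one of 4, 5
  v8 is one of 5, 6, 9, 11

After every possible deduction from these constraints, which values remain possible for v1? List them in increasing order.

6, 7

The 8 variables together cover exactly {4, 5, 6, 7, 8, 9, 10, 11} — 8 values for 8 variables — and 10 appears only in v5's list, so v5 = 10.
Among the 7 still-open variables, 8 fits only v4 (and all 7 values in {4, 5, 6, 7, 8, 9, 11} must be used), so v4 = 8.
v1 and v2 share exactly the 2 values {6, 7}; by pigeonhole those values go to them, so strike 6, 7 from v8.
v3 and v7 between them cover only {4, 5} — a naked pair. Remove those values from v6, v8.
No further eliminations apply; v1 can still be any of 6, 7.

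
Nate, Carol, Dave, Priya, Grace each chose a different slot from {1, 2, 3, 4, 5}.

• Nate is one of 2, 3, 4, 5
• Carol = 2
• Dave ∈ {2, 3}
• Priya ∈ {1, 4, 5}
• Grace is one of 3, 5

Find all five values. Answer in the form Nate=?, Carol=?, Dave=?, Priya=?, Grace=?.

Nate=4, Carol=2, Dave=3, Priya=1, Grace=5

Carol has just one choice, so Carol = 2. So Nate, Dave can't be 2.
That leaves Dave = 3. Strike 3 from Nate, Grace.
Grace has just one choice, so Grace = 5. So Nate, Priya can't be 5.
Nate's domain is down to {4}, so Nate = 4. Remove 4 from Priya.
Priya's domain is down to {1}, so Priya = 1.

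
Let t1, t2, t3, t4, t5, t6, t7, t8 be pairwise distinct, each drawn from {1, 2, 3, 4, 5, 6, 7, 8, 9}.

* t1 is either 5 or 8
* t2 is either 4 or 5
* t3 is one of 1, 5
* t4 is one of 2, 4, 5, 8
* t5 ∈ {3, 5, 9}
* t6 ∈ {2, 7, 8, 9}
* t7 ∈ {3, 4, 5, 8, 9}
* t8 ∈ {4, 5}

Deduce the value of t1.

8

The 8 variables draw from only 8 values {1, 2, 3, 4, 5, 7, 8, 9}, so each is used; only t3 can be 1, hence t3 = 1.
Among the 7 still-open variables, 7 fits only t6 (and all 7 values in {2, 3, 4, 5, 7, 8, 9} must be used), so t6 = 7.
The 6 still-open variables draw from only 6 values {2, 3, 4, 5, 8, 9}, so each is used; only t4 can be 2, hence t4 = 2.
The 2 variables t2 and t8 are confined to {4, 5}, which locks those values in; drop them from t1, t5, t7.
So t1 = 8.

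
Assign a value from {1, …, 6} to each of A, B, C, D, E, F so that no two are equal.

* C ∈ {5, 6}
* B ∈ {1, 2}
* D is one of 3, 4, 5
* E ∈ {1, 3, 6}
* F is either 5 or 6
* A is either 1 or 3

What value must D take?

4

Among the 6 variables, 2 fits only B (and all 6 values in {1, 2, 3, 4, 5, 6} must be used), so B = 2.
The 5 still-open variables together cover exactly {1, 3, 4, 5, 6} — 5 values for 5 variables — and 4 appears only in D's list, so D = 4.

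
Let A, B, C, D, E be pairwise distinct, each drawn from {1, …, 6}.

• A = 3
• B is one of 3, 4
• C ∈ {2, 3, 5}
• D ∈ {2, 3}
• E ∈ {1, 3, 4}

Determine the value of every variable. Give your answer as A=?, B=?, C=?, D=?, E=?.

A=3, B=4, C=5, D=2, E=1

A has just one choice, so A = 3. Remove 3 from B, C, D, E.
That leaves B = 4. Eliminate 4 elsewhere: E.
D's domain is down to {2}, so D = 2. Strike 2 from C.
E must be 1 (only option left).
C has just one choice, so C = 5.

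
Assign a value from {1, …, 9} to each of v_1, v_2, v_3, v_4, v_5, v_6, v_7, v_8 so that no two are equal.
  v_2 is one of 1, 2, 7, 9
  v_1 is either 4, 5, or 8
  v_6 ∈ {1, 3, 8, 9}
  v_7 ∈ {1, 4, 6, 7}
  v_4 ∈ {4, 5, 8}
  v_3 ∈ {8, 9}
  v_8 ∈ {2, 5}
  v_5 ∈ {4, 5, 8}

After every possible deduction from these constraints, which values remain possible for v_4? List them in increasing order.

4, 5, 8

v_1, v_4, v_5 between them cover only {4, 5, 8} — a naked triple. Remove those values from v_3, v_6, v_7, v_8.
v_3 must be 9 (only option left). So v_2, v_6 can't be 9.
v_8 has just one choice, so v_8 = 2. Eliminate 2 elsewhere: v_2.
No further eliminations apply; v_4 can still be any of 4, 5, 8.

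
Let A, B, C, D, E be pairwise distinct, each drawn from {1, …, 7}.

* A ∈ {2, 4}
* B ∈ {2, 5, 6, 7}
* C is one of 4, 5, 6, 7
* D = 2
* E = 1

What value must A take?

4

D has just one choice, so D = 2. Remove 2 from A, B.
So A = 4.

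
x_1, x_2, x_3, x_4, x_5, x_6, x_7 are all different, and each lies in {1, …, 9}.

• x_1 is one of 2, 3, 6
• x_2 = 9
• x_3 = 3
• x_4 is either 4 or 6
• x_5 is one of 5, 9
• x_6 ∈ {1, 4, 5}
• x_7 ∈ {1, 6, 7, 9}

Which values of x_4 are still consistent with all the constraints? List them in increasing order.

4, 6

x_2 has just one choice, so x_2 = 9. Remove 9 from x_5, x_7.
x_3 must be 3 (only option left). So x_1 can't be 3.
That leaves x_5 = 5. Eliminate 5 elsewhere: x_6.
No further eliminations apply; x_4 can still be any of 4, 6.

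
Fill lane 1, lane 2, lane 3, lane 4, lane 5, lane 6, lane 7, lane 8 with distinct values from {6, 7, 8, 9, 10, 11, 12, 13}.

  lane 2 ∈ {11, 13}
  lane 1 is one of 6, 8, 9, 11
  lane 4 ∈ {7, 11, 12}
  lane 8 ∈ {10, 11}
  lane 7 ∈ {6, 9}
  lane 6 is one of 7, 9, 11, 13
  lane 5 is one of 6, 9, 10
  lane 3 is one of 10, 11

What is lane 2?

13

The 8 variables together cover exactly {6, 7, 8, 9, 10, 11, 12, 13} — 8 values for 8 variables — and 8 appears only in lane 1's list, so lane 1 = 8.
The 7 still-open variables together cover exactly {6, 7, 9, 10, 11, 12, 13} — 7 values for 7 variables — and 12 appears only in lane 4's list, so lane 4 = 12.
Among the 6 still-open variables, 7 fits only lane 6 (and all 6 values in {6, 7, 9, 10, 11, 13} must be used), so lane 6 = 7.
The 5 still-open variables together cover exactly {6, 9, 10, 11, 13} — 5 values for 5 variables — and 13 appears only in lane 2's list, so lane 2 = 13.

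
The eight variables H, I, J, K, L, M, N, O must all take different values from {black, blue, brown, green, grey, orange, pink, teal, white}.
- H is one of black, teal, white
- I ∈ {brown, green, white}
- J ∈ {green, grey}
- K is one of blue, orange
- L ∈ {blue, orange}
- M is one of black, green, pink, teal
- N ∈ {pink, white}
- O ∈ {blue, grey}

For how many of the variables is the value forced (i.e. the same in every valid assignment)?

K and L share exactly the 2 values {blue, orange}; by pigeonhole those values go to them, so strike blue, orange from O.
O's domain is down to {grey}, so O = grey. Eliminate grey elsewhere: J.
J must be green (only option left). Strike green from I, M.
Determined: J=green, O=grey. The other variables each still have more than one consistent value. That makes 2.

2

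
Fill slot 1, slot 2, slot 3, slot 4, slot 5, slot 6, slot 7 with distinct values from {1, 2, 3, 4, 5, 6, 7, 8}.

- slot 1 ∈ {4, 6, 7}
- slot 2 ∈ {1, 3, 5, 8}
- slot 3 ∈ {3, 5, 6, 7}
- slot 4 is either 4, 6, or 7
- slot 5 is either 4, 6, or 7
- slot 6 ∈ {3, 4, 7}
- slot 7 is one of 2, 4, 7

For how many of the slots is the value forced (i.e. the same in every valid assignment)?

slot 1, slot 4, slot 5 share exactly the 3 values {4, 6, 7}; by pigeonhole those values go to them, so strike 4, 6, 7 from slot 3, slot 6, slot 7.
slot 6 has just one choice, so slot 6 = 3. Eliminate 3 elsewhere: slot 2, slot 3.
That leaves slot 7 = 2.
That leaves slot 3 = 5. Remove 5 from slot 2.
Determined: slot 3=5, slot 6=3, slot 7=2. The other slots each still have more than one consistent value. That makes 3.

3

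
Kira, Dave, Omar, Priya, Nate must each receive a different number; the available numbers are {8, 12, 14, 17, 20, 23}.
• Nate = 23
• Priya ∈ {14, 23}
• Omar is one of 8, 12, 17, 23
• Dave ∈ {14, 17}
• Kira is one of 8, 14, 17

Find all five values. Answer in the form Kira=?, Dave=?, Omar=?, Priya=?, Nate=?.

Kira=8, Dave=17, Omar=12, Priya=14, Nate=23

Nate has just one choice, so Nate = 23. Strike 23 from Omar, Priya.
That leaves Priya = 14. Eliminate 14 elsewhere: Kira, Dave.
Dave must be 17 (only option left). Eliminate 17 elsewhere: Kira, Omar.
Kira must be 8 (only option left). Strike 8 from Omar.
Omar's domain is down to {12}, so Omar = 12.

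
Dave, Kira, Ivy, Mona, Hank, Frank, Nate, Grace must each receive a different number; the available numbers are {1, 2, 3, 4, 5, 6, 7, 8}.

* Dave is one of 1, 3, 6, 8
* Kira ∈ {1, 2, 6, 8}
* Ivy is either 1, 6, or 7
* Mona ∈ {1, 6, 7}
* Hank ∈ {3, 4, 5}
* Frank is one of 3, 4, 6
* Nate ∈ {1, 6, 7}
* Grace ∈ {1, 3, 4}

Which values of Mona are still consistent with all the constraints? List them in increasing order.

1, 6, 7

The 8 variables draw from only 8 values {1, 2, 3, 4, 5, 6, 7, 8}, so each is used; only Kira can be 2, hence Kira = 2.
Among the 7 still-open variables, 5 fits only Hank (and all 7 values in {1, 3, 4, 5, 6, 7, 8} must be used), so Hank = 5.
The 6 still-open variables together cover exactly {1, 3, 4, 6, 7, 8} — 6 values for 6 variables — and 8 appears only in Dave's list, so Dave = 8.
Ivy, Mona, Nate share exactly the 3 values {1, 6, 7}; by pigeonhole those values go to them, so strike 1, 6, 7 from Frank, Grace.
No further eliminations apply; Mona can still be any of 1, 6, 7.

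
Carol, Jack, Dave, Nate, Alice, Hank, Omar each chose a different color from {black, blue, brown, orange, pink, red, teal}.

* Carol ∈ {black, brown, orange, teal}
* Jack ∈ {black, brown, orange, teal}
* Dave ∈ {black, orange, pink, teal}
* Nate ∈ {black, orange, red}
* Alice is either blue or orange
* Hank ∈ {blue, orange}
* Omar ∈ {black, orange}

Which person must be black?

Omar

Among the 7 variables, pink fits only Dave (and all 7 values in {black, blue, brown, orange, pink, red, teal} must be used), so Dave = pink.
Among the 6 still-open variables, red fits only Nate (and all 6 values in {black, blue, brown, orange, red, teal} must be used), so Nate = red.
Alice and Hank share exactly the 2 values {blue, orange}; by pigeonhole those values go to them, so strike blue, orange from Carol, Jack, Omar.
So black goes to Omar.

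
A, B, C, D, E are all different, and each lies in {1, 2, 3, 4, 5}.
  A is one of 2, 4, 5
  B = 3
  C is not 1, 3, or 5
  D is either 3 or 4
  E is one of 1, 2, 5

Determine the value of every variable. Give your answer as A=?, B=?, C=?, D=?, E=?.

A=5, B=3, C=2, D=4, E=1

B has just one choice, so B = 3. Strike 3 from D.
D has just one choice, so D = 4. Eliminate 4 elsewhere: A, C.
C's domain is down to {2}, so C = 2. Remove 2 from A, E.
A's domain is down to {5}, so A = 5. Eliminate 5 elsewhere: E.
E must be 1 (only option left).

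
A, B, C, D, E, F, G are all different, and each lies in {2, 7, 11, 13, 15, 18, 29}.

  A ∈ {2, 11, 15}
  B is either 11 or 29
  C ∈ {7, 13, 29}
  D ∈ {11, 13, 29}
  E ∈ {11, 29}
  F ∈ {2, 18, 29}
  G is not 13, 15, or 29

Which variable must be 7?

C

Among the 7 variables, 15 fits only A (and all 7 values in {2, 7, 11, 13, 15, 18, 29} must be used), so A = 15.
The 2 variables B and E are confined to {11, 29}, which locks those values in; drop them from C, D, F, G.
D has just one choice, so D = 13. Remove 13 from C.
So 7 goes to C.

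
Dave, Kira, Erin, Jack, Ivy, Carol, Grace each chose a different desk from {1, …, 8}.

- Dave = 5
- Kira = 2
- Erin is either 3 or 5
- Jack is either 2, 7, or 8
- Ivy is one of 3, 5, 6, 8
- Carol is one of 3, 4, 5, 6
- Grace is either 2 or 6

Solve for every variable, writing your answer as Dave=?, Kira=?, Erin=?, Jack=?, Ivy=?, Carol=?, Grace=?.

Dave has just one choice, so Dave = 5. Eliminate 5 elsewhere: Erin, Ivy, Carol.
That leaves Kira = 2. Strike 2 from Jack, Grace.
Erin's domain is down to {3}, so Erin = 3. Remove 3 from Ivy, Carol.
That leaves Grace = 6. Strike 6 from Ivy, Carol.
Ivy must be 8 (only option left). So Jack can't be 8.
Carol's domain is down to {4}, so Carol = 4.
Jack's domain is down to {7}, so Jack = 7.

Dave=5, Kira=2, Erin=3, Jack=7, Ivy=8, Carol=4, Grace=6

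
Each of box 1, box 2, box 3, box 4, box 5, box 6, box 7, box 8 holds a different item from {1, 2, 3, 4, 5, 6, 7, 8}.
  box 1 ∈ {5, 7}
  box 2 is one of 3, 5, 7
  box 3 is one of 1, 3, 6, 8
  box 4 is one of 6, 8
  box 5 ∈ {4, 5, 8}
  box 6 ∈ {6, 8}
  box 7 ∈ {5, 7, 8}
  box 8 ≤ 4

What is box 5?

4

Among the 8 variables, 2 fits only box 8 (and all 8 values in {1, 2, 3, 4, 5, 6, 7, 8} must be used), so box 8 = 2.
The 7 still-open variables together cover exactly {1, 3, 4, 5, 6, 7, 8} — 7 values for 7 variables — and 1 appears only in box 3's list, so box 3 = 1.
The 6 still-open variables draw from only 6 values {3, 4, 5, 6, 7, 8}, so each is used; only box 2 can be 3, hence box 2 = 3.
The 5 still-open variables draw from only 5 values {4, 5, 6, 7, 8}, so each is used; only box 5 can be 4, hence box 5 = 4.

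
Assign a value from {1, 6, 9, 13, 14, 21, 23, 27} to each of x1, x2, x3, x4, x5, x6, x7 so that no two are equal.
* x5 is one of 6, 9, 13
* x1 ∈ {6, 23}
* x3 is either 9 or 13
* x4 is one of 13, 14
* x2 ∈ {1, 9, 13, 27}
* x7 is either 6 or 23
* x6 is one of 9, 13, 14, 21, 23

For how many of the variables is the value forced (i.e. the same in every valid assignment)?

x1 and x7 share exactly the 2 values {6, 23}; by pigeonhole those values go to them, so strike 6, 23 from x5, x6.
x3 and x5 between them cover only {9, 13} — a naked pair. Remove those values from x2, x4, x6.
x4 must be 14 (only option left). Remove 14 from x6.
x6 has just one choice, so x6 = 21.
Determined: x4=14, x6=21. The other variables each still have more than one consistent value. That makes 2.

2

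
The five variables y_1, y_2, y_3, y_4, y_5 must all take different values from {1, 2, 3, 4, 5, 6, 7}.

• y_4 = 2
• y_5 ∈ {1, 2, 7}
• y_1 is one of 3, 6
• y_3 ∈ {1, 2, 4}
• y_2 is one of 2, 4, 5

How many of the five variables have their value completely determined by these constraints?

1

y_4 must be 2 (only option left). So y_2, y_3, y_5 can't be 2.
Determined: y_4=2. The other variables each still have more than one consistent value. That makes 1.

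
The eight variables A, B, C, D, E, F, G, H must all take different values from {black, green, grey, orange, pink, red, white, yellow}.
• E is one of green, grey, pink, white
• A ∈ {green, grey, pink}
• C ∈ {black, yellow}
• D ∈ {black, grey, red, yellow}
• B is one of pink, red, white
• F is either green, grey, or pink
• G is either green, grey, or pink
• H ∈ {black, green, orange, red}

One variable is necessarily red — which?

B

The 8 variables together cover exactly {black, green, grey, orange, pink, red, white, yellow} — 8 values for 8 variables — and orange appears only in H's list, so H = orange.
The 3 variables A, F, G are confined to {green, grey, pink}, which locks those values in; drop them from B, D, E.
E has just one choice, so E = white. So B can't be white.
So red goes to B.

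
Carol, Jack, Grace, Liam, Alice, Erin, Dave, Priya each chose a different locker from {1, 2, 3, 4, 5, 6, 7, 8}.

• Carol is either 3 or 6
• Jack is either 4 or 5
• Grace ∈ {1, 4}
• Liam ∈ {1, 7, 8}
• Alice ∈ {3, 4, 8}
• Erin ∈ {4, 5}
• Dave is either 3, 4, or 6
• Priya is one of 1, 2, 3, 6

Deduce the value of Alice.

8

The 8 variables draw from only 8 values {1, 2, 3, 4, 5, 6, 7, 8}, so each is used; only Priya can be 2, hence Priya = 2.
The 7 still-open variables draw from only 7 values {1, 3, 4, 5, 6, 7, 8}, so each is used; only Liam can be 7, hence Liam = 7.
The 6 still-open variables together cover exactly {1, 3, 4, 5, 6, 8} — 6 values for 6 variables — and 1 appears only in Grace's list, so Grace = 1.
Among the 5 still-open variables, 8 fits only Alice (and all 5 values in {3, 4, 5, 6, 8} must be used), so Alice = 8.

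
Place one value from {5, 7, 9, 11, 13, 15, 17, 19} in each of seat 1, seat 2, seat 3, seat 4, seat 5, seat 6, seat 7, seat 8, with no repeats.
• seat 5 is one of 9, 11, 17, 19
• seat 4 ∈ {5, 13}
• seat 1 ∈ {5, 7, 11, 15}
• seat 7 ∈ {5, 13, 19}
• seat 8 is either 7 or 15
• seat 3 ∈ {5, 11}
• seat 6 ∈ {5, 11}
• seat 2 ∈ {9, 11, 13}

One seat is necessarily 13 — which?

seat 4

Among the 8 variables, 17 fits only seat 5 (and all 8 values in {5, 7, 9, 11, 13, 15, 17, 19} must be used), so seat 5 = 17.
Among the 7 still-open variables, 9 fits only seat 2 (and all 7 values in {5, 7, 9, 11, 13, 15, 19} must be used), so seat 2 = 9.
The 6 still-open variables together cover exactly {5, 7, 11, 13, 15, 19} — 6 values for 6 variables — and 19 appears only in seat 7's list, so seat 7 = 19.
The 5 still-open variables together cover exactly {5, 7, 11, 13, 15} — 5 values for 5 variables — and 13 appears only in seat 4's list, so seat 4 = 13.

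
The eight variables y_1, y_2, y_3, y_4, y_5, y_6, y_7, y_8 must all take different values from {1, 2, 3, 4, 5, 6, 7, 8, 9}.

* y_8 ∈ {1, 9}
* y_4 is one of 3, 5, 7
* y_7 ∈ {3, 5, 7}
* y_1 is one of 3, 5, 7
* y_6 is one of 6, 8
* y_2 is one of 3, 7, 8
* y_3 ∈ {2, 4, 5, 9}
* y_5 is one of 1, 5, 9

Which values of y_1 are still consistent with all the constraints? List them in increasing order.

3, 5, 7

The 3 variables y_1, y_4, y_7 are confined to {3, 5, 7}, which locks those values in; drop them from y_2, y_3, y_5.
y_2 has just one choice, so y_2 = 8. Remove 8 from y_6.
y_6 has just one choice, so y_6 = 6.
y_5 and y_8 between them cover only {1, 9} — a naked pair. Remove those values from y_3.
No further eliminations apply; y_1 can still be any of 3, 5, 7.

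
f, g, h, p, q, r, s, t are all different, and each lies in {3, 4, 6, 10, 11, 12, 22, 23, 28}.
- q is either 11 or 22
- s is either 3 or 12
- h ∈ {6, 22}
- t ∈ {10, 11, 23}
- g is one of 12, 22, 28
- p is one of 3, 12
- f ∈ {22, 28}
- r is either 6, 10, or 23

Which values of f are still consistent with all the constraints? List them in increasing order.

22, 28

p and s share exactly the 2 values {3, 12}; by pigeonhole those values go to them, so strike 3, 12 from g.
f and g share exactly the 2 values {22, 28}; by pigeonhole those values go to them, so strike 22, 28 from h, q.
h has just one choice, so h = 6. Remove 6 from r.
q must be 11 (only option left). Eliminate 11 elsewhere: t.
No further eliminations apply; f can still be any of 22, 28.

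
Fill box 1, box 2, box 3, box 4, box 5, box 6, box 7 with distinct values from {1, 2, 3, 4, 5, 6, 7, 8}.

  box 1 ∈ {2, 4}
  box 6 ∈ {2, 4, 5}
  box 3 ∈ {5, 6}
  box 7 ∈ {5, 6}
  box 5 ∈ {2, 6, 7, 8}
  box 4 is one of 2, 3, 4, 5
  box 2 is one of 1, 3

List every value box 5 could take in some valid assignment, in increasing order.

7, 8

box 3 and box 7 share exactly the 2 values {5, 6}; by pigeonhole those values go to them, so strike 5, 6 from box 4, box 5, box 6.
box 1 and box 6 share exactly the 2 values {2, 4}; by pigeonhole those values go to them, so strike 2, 4 from box 4, box 5.
box 4's domain is down to {3}, so box 4 = 3. Strike 3 from box 2.
box 2's domain is down to {1}, so box 2 = 1.
No further eliminations apply; box 5 can still be any of 7, 8.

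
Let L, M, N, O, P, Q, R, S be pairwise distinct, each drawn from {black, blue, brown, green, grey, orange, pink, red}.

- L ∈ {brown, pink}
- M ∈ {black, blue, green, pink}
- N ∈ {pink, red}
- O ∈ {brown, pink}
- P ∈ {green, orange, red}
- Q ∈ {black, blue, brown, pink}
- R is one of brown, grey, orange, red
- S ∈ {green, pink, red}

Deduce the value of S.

green

Among the 8 variables, grey fits only R (and all 8 values in {black, blue, brown, green, grey, orange, pink, red} must be used), so R = grey.
The 7 still-open variables draw from only 7 values {black, blue, brown, green, orange, pink, red}, so each is used; only P can be orange, hence P = orange.
The 2 variables L and O are confined to {brown, pink}, which locks those values in; drop them from M, N, Q, S.
N must be red (only option left). Eliminate red elsewhere: S.
So S = green.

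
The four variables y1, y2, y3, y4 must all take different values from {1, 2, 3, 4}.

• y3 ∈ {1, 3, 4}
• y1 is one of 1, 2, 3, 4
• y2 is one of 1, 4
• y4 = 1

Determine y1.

2

y4 has just one choice, so y4 = 1. Eliminate 1 elsewhere: y1, y2, y3.
y2 has just one choice, so y2 = 4. Strike 4 from y1, y3.
y3 must be 3 (only option left). Remove 3 from y1.
So y1 = 2.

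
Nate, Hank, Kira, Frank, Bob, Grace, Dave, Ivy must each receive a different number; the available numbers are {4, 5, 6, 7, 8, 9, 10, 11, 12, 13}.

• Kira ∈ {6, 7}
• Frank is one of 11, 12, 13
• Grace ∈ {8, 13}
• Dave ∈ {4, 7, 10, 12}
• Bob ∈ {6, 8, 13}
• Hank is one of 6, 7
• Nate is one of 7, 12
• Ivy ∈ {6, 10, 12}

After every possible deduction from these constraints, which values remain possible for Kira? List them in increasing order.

Among the 8 variables, 4 fits only Dave (and all 8 values in {4, 6, 7, 8, 10, 11, 12, 13} must be used), so Dave = 4.
The 7 still-open variables together cover exactly {6, 7, 8, 10, 11, 12, 13} — 7 values for 7 variables — and 10 appears only in Ivy's list, so Ivy = 10.
The 6 still-open variables together cover exactly {6, 7, 8, 11, 12, 13} — 6 values for 6 variables — and 11 appears only in Frank's list, so Frank = 11.
The 5 still-open variables draw from only 5 values {6, 7, 8, 12, 13}, so each is used; only Nate can be 12, hence Nate = 12.
The 2 variables Hank and Kira are confined to {6, 7}, which locks those values in; drop them from Bob.
No further eliminations apply; Kira can still be any of 6, 7.

6, 7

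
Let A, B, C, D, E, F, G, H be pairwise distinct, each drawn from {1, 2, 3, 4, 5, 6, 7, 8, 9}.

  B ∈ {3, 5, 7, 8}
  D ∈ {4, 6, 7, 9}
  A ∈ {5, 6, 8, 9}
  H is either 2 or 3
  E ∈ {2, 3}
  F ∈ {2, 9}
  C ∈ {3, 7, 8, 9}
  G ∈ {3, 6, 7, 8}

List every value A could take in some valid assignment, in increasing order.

5, 6, 8

Among the 8 variables, 4 fits only D (and all 8 values in {2, 3, 4, 5, 6, 7, 8, 9} must be used), so D = 4.
The 2 variables E and H are confined to {2, 3}, which locks those values in; drop them from B, C, F, G.
F has just one choice, so F = 9. Strike 9 from A, C.
No further eliminations apply; A can still be any of 5, 6, 8.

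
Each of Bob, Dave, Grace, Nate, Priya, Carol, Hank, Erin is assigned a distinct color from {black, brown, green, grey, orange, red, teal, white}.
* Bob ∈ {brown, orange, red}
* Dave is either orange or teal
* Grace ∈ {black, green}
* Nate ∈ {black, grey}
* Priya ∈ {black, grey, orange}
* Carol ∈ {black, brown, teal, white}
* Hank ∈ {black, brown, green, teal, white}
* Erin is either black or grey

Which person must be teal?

Dave

The 8 variables draw from only 8 values {black, brown, green, grey, orange, red, teal, white}, so each is used; only Bob can be red, hence Bob = red.
Nate and Erin between them cover only {black, grey} — a naked pair. Remove those values from Grace, Priya, Carol, Hank.
Grace's domain is down to {green}, so Grace = green. Eliminate green elsewhere: Hank.
Priya must be orange (only option left). Remove orange from Dave.
So teal goes to Dave.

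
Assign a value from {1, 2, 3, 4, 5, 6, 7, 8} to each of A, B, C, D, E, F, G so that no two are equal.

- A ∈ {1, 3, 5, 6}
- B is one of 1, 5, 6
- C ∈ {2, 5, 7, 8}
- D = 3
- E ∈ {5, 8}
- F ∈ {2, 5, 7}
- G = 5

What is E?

D has just one choice, so D = 3. Eliminate 3 elsewhere: A.
G has just one choice, so G = 5. Eliminate 5 elsewhere: A, B, C, E, F.
So E = 8.

8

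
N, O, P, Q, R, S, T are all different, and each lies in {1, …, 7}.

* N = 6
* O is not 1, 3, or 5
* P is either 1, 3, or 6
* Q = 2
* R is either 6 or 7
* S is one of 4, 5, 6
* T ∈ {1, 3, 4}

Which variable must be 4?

O

N has just one choice, so N = 6. So O, P, R, S can't be 6.
Q's domain is down to {2}, so Q = 2. So O can't be 2.
R must be 7 (only option left). Remove 7 from O.
So 4 goes to O.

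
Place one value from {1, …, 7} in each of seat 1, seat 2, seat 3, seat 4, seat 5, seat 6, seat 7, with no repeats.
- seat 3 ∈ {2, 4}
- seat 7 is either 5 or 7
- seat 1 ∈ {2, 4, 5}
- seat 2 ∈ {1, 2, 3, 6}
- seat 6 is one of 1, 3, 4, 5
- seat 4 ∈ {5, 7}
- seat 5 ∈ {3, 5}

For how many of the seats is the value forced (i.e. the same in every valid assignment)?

The 7 variables together cover exactly {1, 2, 3, 4, 5, 6, 7} — 7 values for 7 variables — and 6 appears only in seat 2's list, so seat 2 = 6.
The 6 still-open variables draw from only 6 values {1, 2, 3, 4, 5, 7}, so each is used; only seat 6 can be 1, hence seat 6 = 1.
Among the 5 still-open variables, 3 fits only seat 5 (and all 5 values in {2, 3, 4, 5, 7} must be used), so seat 5 = 3.
The 2 variables seat 4 and seat 7 are confined to {5, 7}, which locks those values in; drop them from seat 1.
Determined: seat 2=6, seat 5=3, seat 6=1. The other seats each still have more than one consistent value. That makes 3.

3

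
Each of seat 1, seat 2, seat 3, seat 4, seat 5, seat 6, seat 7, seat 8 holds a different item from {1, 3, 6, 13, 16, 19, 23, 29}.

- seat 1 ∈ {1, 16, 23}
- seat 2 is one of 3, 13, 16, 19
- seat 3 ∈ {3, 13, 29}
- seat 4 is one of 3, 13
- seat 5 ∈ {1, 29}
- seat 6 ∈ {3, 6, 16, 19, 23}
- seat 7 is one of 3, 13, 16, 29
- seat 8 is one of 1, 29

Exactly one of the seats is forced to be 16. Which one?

seat 7

The 8 variables together cover exactly {1, 3, 6, 13, 16, 19, 23, 29} — 8 values for 8 variables — and 6 appears only in seat 6's list, so seat 6 = 6.
The 7 still-open variables draw from only 7 values {1, 3, 13, 16, 19, 23, 29}, so each is used; only seat 2 can be 19, hence seat 2 = 19.
The 6 still-open variables together cover exactly {1, 3, 13, 16, 23, 29} — 6 values for 6 variables — and 23 appears only in seat 1's list, so seat 1 = 23.
The 5 still-open variables draw from only 5 values {1, 3, 13, 16, 29}, so each is used; only seat 7 can be 16, hence seat 7 = 16.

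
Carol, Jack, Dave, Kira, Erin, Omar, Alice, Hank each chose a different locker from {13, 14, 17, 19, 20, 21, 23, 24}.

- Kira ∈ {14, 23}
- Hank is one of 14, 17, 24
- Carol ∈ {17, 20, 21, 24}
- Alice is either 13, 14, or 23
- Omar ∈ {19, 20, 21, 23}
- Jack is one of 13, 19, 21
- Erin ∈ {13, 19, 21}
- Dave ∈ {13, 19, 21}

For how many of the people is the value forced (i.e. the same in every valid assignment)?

1

The 3 variables Jack, Dave, Erin are confined to {13, 19, 21}, which locks those values in; drop them from Carol, Omar, Alice.
The 2 variables Kira and Alice are confined to {14, 23}, which locks those values in; drop them from Omar, Hank.
Omar's domain is down to {20}, so Omar = 20. So Carol can't be 20.
Determined: Omar=20. The other people each still have more than one consistent value. That makes 1.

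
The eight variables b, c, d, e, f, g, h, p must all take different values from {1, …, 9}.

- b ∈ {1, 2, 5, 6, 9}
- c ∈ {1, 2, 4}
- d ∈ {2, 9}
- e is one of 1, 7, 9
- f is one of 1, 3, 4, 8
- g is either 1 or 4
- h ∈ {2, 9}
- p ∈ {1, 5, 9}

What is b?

6

d and h share exactly the 2 values {2, 9}; by pigeonhole those values go to them, so strike 2, 9 from b, c, e, p.
The 2 variables c and g are confined to {1, 4}, which locks those values in; drop them from b, e, f, p.
That leaves e = 7.
p must be 5 (only option left). Eliminate 5 elsewhere: b.
So b = 6.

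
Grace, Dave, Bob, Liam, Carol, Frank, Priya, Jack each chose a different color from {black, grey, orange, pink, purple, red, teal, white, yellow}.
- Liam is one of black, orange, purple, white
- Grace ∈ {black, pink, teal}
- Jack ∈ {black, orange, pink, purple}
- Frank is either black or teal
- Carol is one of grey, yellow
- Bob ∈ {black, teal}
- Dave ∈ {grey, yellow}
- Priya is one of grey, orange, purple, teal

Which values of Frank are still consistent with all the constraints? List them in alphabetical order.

black, teal

The 8 variables draw from only 8 values {black, grey, orange, pink, purple, teal, white, yellow}, so each is used; only Liam can be white, hence Liam = white.
Dave and Carol share exactly the 2 values {grey, yellow}; by pigeonhole those values go to them, so strike grey, yellow from Priya.
Bob and Frank between them cover only {black, teal} — a naked pair. Remove those values from Grace, Priya, Jack.
Grace has just one choice, so Grace = pink. Remove pink from Jack.
No further eliminations apply; Frank can still be any of black, teal.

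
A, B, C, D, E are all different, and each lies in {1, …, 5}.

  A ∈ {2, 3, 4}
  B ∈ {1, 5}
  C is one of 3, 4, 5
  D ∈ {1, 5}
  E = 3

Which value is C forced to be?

E must be 3 (only option left). Strike 3 from A, C.
The 4 still-open variables together cover exactly {1, 2, 4, 5} — 4 values for 4 variables — and 2 appears only in A's list, so A = 2.
Among the 3 still-open variables, 4 fits only C (and all 3 values in {1, 4, 5} must be used), so C = 4.

4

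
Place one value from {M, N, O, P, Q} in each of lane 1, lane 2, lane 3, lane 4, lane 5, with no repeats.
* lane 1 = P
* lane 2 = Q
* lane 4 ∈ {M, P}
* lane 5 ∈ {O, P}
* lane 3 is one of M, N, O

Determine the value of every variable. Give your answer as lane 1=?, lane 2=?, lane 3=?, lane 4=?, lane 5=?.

lane 1's domain is down to {P}, so lane 1 = P. Remove P from lane 4, lane 5.
lane 2 has just one choice, so lane 2 = Q.
lane 4's domain is down to {M}, so lane 4 = M. Eliminate M elsewhere: lane 3.
That leaves lane 5 = O. So lane 3 can't be O.
That leaves lane 3 = N.

lane 1=P, lane 2=Q, lane 3=N, lane 4=M, lane 5=O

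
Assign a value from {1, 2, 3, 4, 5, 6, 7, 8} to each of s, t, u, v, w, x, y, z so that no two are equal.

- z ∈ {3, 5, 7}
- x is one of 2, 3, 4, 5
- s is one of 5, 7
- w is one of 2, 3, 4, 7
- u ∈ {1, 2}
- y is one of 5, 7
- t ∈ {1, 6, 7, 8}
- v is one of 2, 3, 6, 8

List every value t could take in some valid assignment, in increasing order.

6, 8

s and y share exactly the 2 values {5, 7}; by pigeonhole those values go to them, so strike 5, 7 from t, w, x, z.
That leaves z = 3. So v, w, x can't be 3.
w and x share exactly the 2 values {2, 4}; by pigeonhole those values go to them, so strike 2, 4 from u, v.
u's domain is down to {1}, so u = 1. Remove 1 from t.
No further eliminations apply; t can still be any of 6, 8.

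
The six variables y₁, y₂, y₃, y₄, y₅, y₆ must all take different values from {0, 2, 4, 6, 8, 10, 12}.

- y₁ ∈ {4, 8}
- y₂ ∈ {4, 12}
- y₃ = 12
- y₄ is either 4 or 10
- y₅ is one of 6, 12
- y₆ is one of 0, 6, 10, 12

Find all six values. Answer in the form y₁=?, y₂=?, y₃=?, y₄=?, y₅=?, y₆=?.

y₃ must be 12 (only option left). Eliminate 12 elsewhere: y₂, y₅, y₆.
y₅'s domain is down to {6}, so y₅ = 6. So y₆ can't be 6.
That leaves y₂ = 4. Remove 4 from y₁, y₄.
y₄ must be 10 (only option left). Eliminate 10 elsewhere: y₆.
y₆ must be 0 (only option left).
y₁ must be 8 (only option left).

y₁=8, y₂=4, y₃=12, y₄=10, y₅=6, y₆=0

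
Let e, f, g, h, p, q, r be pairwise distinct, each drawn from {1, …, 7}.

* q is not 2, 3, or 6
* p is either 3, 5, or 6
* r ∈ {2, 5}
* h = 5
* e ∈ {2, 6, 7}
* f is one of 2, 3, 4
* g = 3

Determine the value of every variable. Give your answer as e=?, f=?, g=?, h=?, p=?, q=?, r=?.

e=7, f=4, g=3, h=5, p=6, q=1, r=2

g must be 3 (only option left). Eliminate 3 elsewhere: f, p.
h's domain is down to {5}, so h = 5. Eliminate 5 elsewhere: p, q, r.
That leaves p = 6. Strike 6 from e.
r must be 2 (only option left). Eliminate 2 elsewhere: e, f.
e has just one choice, so e = 7. So q can't be 7.
f's domain is down to {4}, so f = 4. Strike 4 from q.
q must be 1 (only option left).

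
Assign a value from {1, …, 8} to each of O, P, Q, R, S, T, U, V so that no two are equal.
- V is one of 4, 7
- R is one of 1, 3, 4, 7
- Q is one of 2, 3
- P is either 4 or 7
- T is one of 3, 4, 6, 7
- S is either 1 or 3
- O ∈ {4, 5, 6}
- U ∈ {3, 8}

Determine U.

Among the 8 variables, 2 fits only Q (and all 8 values in {1, 2, 3, 4, 5, 6, 7, 8} must be used), so Q = 2.
The 7 still-open variables draw from only 7 values {1, 3, 4, 5, 6, 7, 8}, so each is used; only O can be 5, hence O = 5.
The 6 still-open variables draw from only 6 values {1, 3, 4, 6, 7, 8}, so each is used; only T can be 6, hence T = 6.
The 5 still-open variables draw from only 5 values {1, 3, 4, 7, 8}, so each is used; only U can be 8, hence U = 8.

8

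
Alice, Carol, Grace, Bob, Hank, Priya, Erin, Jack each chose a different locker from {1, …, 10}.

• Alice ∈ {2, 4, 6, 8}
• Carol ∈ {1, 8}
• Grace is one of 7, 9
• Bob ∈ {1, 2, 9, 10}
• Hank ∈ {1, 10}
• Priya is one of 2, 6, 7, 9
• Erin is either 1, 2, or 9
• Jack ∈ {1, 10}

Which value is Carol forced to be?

8

Among the 8 variables, 4 fits only Alice (and all 8 values in {1, 2, 4, 6, 7, 8, 9, 10} must be used), so Alice = 4.
The 7 still-open variables draw from only 7 values {1, 2, 6, 7, 8, 9, 10}, so each is used; only Priya can be 6, hence Priya = 6.
Among the 6 still-open variables, 7 fits only Grace (and all 6 values in {1, 2, 7, 8, 9, 10} must be used), so Grace = 7.
Among the 5 still-open variables, 8 fits only Carol (and all 5 values in {1, 2, 8, 9, 10} must be used), so Carol = 8.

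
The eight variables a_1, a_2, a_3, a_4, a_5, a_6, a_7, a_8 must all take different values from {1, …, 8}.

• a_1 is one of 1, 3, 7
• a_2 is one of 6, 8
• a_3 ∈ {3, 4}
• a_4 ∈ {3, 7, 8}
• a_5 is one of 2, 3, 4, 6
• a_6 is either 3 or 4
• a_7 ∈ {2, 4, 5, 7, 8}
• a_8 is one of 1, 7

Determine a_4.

8

The 8 variables draw from only 8 values {1, 2, 3, 4, 5, 6, 7, 8}, so each is used; only a_7 can be 5, hence a_7 = 5.
Among the 7 still-open variables, 2 fits only a_5 (and all 7 values in {1, 2, 3, 4, 6, 7, 8} must be used), so a_5 = 2.
Among the 6 still-open variables, 6 fits only a_2 (and all 6 values in {1, 3, 4, 6, 7, 8} must be used), so a_2 = 6.
Among the 5 still-open variables, 8 fits only a_4 (and all 5 values in {1, 3, 4, 7, 8} must be used), so a_4 = 8.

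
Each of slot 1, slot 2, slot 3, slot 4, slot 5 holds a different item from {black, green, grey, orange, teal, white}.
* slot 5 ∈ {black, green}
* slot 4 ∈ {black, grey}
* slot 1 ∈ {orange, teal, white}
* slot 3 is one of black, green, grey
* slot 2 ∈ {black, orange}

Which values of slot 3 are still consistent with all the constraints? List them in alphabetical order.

black, green, grey

slot 3, slot 4, slot 5 between them cover only {black, green, grey} — a naked triple. Remove those values from slot 2.
slot 2 must be orange (only option left). Remove orange from slot 1.
No further eliminations apply; slot 3 can still be any of black, green, grey.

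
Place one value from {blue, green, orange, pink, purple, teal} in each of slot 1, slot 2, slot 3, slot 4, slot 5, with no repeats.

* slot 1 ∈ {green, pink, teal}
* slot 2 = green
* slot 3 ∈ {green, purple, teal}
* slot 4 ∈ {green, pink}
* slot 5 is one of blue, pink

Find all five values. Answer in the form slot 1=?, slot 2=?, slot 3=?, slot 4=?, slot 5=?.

slot 1=teal, slot 2=green, slot 3=purple, slot 4=pink, slot 5=blue

slot 2's domain is down to {green}, so slot 2 = green. Strike green from slot 1, slot 3, slot 4.
slot 4 must be pink (only option left). So slot 1, slot 5 can't be pink.
That leaves slot 5 = blue.
slot 1 must be teal (only option left). Eliminate teal elsewhere: slot 3.
slot 3 must be purple (only option left).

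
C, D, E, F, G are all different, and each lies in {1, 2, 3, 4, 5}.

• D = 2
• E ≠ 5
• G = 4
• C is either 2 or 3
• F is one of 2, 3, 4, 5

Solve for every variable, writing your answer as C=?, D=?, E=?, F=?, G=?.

C=3, D=2, E=1, F=5, G=4

D has just one choice, so D = 2. Strike 2 from C, E, F.
G has just one choice, so G = 4. Eliminate 4 elsewhere: E, F.
C must be 3 (only option left). Eliminate 3 elsewhere: E, F.
E has just one choice, so E = 1.
F must be 5 (only option left).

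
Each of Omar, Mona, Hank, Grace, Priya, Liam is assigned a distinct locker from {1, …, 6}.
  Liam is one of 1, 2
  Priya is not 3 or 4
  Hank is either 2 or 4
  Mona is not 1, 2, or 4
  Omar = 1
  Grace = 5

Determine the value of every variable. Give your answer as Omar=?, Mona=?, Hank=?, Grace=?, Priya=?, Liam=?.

Omar must be 1 (only option left). Remove 1 from Priya, Liam.
Grace's domain is down to {5}, so Grace = 5. Remove 5 from Mona, Priya.
Liam has just one choice, so Liam = 2. So Hank, Priya can't be 2.
That leaves Hank = 4.
Priya's domain is down to {6}, so Priya = 6. Eliminate 6 elsewhere: Mona.
Mona has just one choice, so Mona = 3.

Omar=1, Mona=3, Hank=4, Grace=5, Priya=6, Liam=2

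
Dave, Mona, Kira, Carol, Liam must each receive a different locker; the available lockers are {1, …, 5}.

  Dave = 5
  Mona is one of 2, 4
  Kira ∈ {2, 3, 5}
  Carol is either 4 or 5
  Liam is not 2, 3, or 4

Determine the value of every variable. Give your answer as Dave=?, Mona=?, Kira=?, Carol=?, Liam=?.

Dave=5, Mona=2, Kira=3, Carol=4, Liam=1

Dave must be 5 (only option left). Remove 5 from Kira, Carol, Liam.
Carol's domain is down to {4}, so Carol = 4. So Mona can't be 4.
Liam must be 1 (only option left).
Mona must be 2 (only option left). Eliminate 2 elsewhere: Kira.
Kira's domain is down to {3}, so Kira = 3.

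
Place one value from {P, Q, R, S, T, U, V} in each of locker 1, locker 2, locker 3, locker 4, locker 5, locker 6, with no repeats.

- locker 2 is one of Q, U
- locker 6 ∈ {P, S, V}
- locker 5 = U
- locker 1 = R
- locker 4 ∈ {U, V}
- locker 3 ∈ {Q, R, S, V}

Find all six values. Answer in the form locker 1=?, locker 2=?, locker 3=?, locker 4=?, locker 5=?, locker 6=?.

locker 1=R, locker 2=Q, locker 3=S, locker 4=V, locker 5=U, locker 6=P

locker 1 must be R (only option left). Strike R from locker 3.
That leaves locker 5 = U. Eliminate U elsewhere: locker 2, locker 4.
locker 2 has just one choice, so locker 2 = Q. Remove Q from locker 3.
locker 4's domain is down to {V}, so locker 4 = V. Remove V from locker 3, locker 6.
locker 3 has just one choice, so locker 3 = S. Eliminate S elsewhere: locker 6.
locker 6 has just one choice, so locker 6 = P.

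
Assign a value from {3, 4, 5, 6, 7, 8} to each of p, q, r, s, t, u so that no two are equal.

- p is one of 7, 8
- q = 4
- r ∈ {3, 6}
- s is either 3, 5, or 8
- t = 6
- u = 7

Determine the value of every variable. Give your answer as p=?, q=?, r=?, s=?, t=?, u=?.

q's domain is down to {4}, so q = 4.
That leaves t = 6. Remove 6 from r.
That leaves u = 7. Strike 7 from p.
p has just one choice, so p = 8. So s can't be 8.
r must be 3 (only option left). Eliminate 3 elsewhere: s.
That leaves s = 5.

p=8, q=4, r=3, s=5, t=6, u=7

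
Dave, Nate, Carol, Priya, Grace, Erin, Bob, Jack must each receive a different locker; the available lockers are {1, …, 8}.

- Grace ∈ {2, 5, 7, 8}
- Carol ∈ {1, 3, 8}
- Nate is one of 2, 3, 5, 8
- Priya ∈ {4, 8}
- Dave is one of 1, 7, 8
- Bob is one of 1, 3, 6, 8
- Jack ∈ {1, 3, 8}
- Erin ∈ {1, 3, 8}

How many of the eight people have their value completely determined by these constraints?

The 8 variables together cover exactly {1, 2, 3, 4, 5, 6, 7, 8} — 8 values for 8 variables — and 4 appears only in Priya's list, so Priya = 4.
The 7 still-open variables draw from only 7 values {1, 2, 3, 5, 6, 7, 8}, so each is used; only Bob can be 6, hence Bob = 6.
Carol, Erin, Jack between them cover only {1, 3, 8} — a naked triple. Remove those values from Dave, Nate, Grace.
That leaves Dave = 7. So Grace can't be 7.
Determined: Dave=7, Priya=4, Bob=6. The other people each still have more than one consistent value. That makes 3.

3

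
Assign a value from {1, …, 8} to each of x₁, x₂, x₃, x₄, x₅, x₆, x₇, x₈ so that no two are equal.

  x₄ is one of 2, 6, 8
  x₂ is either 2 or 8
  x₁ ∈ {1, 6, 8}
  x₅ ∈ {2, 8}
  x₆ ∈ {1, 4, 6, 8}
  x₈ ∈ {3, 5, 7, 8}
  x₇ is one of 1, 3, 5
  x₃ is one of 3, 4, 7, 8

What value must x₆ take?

4

x₂ and x₅ share exactly the 2 values {2, 8}; by pigeonhole those values go to them, so strike 2, 8 from x₁, x₃, x₄, x₆, x₈.
That leaves x₄ = 6. So x₁, x₆ can't be 6.
That leaves x₁ = 1. Eliminate 1 elsewhere: x₆, x₇.
So x₆ = 4.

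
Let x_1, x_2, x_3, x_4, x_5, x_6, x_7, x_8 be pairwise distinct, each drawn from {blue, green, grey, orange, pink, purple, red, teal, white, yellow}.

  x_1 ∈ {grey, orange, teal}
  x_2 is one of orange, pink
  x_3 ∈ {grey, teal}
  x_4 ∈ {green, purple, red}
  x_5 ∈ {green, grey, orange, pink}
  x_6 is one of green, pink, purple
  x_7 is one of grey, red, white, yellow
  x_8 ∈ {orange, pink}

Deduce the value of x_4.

x_2 and x_8 share exactly the 2 values {orange, pink}; by pigeonhole those values go to them, so strike orange, pink from x_1, x_5, x_6.
The 2 variables x_1 and x_3 are confined to {grey, teal}, which locks those values in; drop them from x_5, x_7.
x_5's domain is down to {green}, so x_5 = green. Remove green from x_4, x_6.
x_6 must be purple (only option left). So x_4 can't be purple.
So x_4 = red.

red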